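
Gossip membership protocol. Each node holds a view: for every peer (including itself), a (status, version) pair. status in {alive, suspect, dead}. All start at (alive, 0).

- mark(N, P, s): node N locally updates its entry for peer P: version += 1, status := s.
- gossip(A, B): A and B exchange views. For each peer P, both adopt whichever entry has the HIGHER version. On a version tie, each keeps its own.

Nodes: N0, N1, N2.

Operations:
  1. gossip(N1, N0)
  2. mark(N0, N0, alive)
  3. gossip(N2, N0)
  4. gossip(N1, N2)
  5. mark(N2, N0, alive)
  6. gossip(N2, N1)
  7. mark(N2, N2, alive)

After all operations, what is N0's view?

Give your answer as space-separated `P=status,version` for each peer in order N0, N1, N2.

Answer: N0=alive,1 N1=alive,0 N2=alive,0

Derivation:
Op 1: gossip N1<->N0 -> N1.N0=(alive,v0) N1.N1=(alive,v0) N1.N2=(alive,v0) | N0.N0=(alive,v0) N0.N1=(alive,v0) N0.N2=(alive,v0)
Op 2: N0 marks N0=alive -> (alive,v1)
Op 3: gossip N2<->N0 -> N2.N0=(alive,v1) N2.N1=(alive,v0) N2.N2=(alive,v0) | N0.N0=(alive,v1) N0.N1=(alive,v0) N0.N2=(alive,v0)
Op 4: gossip N1<->N2 -> N1.N0=(alive,v1) N1.N1=(alive,v0) N1.N2=(alive,v0) | N2.N0=(alive,v1) N2.N1=(alive,v0) N2.N2=(alive,v0)
Op 5: N2 marks N0=alive -> (alive,v2)
Op 6: gossip N2<->N1 -> N2.N0=(alive,v2) N2.N1=(alive,v0) N2.N2=(alive,v0) | N1.N0=(alive,v2) N1.N1=(alive,v0) N1.N2=(alive,v0)
Op 7: N2 marks N2=alive -> (alive,v1)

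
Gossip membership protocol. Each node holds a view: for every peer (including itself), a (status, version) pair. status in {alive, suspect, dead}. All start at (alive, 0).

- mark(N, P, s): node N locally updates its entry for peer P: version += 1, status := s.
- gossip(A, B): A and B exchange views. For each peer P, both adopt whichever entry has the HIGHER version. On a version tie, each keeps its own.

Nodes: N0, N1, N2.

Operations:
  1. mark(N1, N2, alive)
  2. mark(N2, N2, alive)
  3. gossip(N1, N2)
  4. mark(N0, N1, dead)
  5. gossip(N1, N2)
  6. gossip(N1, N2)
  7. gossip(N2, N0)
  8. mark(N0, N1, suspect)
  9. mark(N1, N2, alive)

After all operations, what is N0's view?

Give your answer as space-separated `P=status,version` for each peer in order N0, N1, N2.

Answer: N0=alive,0 N1=suspect,2 N2=alive,1

Derivation:
Op 1: N1 marks N2=alive -> (alive,v1)
Op 2: N2 marks N2=alive -> (alive,v1)
Op 3: gossip N1<->N2 -> N1.N0=(alive,v0) N1.N1=(alive,v0) N1.N2=(alive,v1) | N2.N0=(alive,v0) N2.N1=(alive,v0) N2.N2=(alive,v1)
Op 4: N0 marks N1=dead -> (dead,v1)
Op 5: gossip N1<->N2 -> N1.N0=(alive,v0) N1.N1=(alive,v0) N1.N2=(alive,v1) | N2.N0=(alive,v0) N2.N1=(alive,v0) N2.N2=(alive,v1)
Op 6: gossip N1<->N2 -> N1.N0=(alive,v0) N1.N1=(alive,v0) N1.N2=(alive,v1) | N2.N0=(alive,v0) N2.N1=(alive,v0) N2.N2=(alive,v1)
Op 7: gossip N2<->N0 -> N2.N0=(alive,v0) N2.N1=(dead,v1) N2.N2=(alive,v1) | N0.N0=(alive,v0) N0.N1=(dead,v1) N0.N2=(alive,v1)
Op 8: N0 marks N1=suspect -> (suspect,v2)
Op 9: N1 marks N2=alive -> (alive,v2)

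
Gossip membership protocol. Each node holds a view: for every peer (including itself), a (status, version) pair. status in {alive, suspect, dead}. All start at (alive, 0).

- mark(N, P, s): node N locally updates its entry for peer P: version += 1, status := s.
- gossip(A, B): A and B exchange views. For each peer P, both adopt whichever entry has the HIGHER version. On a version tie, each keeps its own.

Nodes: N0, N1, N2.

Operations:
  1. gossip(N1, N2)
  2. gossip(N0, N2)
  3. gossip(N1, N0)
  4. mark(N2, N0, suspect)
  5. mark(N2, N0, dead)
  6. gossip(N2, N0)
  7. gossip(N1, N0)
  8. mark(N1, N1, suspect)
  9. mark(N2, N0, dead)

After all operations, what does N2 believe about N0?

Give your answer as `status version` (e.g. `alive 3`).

Op 1: gossip N1<->N2 -> N1.N0=(alive,v0) N1.N1=(alive,v0) N1.N2=(alive,v0) | N2.N0=(alive,v0) N2.N1=(alive,v0) N2.N2=(alive,v0)
Op 2: gossip N0<->N2 -> N0.N0=(alive,v0) N0.N1=(alive,v0) N0.N2=(alive,v0) | N2.N0=(alive,v0) N2.N1=(alive,v0) N2.N2=(alive,v0)
Op 3: gossip N1<->N0 -> N1.N0=(alive,v0) N1.N1=(alive,v0) N1.N2=(alive,v0) | N0.N0=(alive,v0) N0.N1=(alive,v0) N0.N2=(alive,v0)
Op 4: N2 marks N0=suspect -> (suspect,v1)
Op 5: N2 marks N0=dead -> (dead,v2)
Op 6: gossip N2<->N0 -> N2.N0=(dead,v2) N2.N1=(alive,v0) N2.N2=(alive,v0) | N0.N0=(dead,v2) N0.N1=(alive,v0) N0.N2=(alive,v0)
Op 7: gossip N1<->N0 -> N1.N0=(dead,v2) N1.N1=(alive,v0) N1.N2=(alive,v0) | N0.N0=(dead,v2) N0.N1=(alive,v0) N0.N2=(alive,v0)
Op 8: N1 marks N1=suspect -> (suspect,v1)
Op 9: N2 marks N0=dead -> (dead,v3)

Answer: dead 3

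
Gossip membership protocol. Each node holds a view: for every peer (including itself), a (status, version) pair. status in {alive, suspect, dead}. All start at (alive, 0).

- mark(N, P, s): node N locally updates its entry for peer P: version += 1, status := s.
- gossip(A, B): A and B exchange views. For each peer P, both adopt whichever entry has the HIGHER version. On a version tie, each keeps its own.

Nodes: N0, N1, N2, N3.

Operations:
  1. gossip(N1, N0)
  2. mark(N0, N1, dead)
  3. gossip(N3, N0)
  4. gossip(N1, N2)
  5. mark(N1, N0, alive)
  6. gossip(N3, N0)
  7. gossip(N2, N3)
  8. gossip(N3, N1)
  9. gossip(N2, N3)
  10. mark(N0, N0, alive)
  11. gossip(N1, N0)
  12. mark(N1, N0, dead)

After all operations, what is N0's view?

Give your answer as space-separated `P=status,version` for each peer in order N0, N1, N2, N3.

Op 1: gossip N1<->N0 -> N1.N0=(alive,v0) N1.N1=(alive,v0) N1.N2=(alive,v0) N1.N3=(alive,v0) | N0.N0=(alive,v0) N0.N1=(alive,v0) N0.N2=(alive,v0) N0.N3=(alive,v0)
Op 2: N0 marks N1=dead -> (dead,v1)
Op 3: gossip N3<->N0 -> N3.N0=(alive,v0) N3.N1=(dead,v1) N3.N2=(alive,v0) N3.N3=(alive,v0) | N0.N0=(alive,v0) N0.N1=(dead,v1) N0.N2=(alive,v0) N0.N3=(alive,v0)
Op 4: gossip N1<->N2 -> N1.N0=(alive,v0) N1.N1=(alive,v0) N1.N2=(alive,v0) N1.N3=(alive,v0) | N2.N0=(alive,v0) N2.N1=(alive,v0) N2.N2=(alive,v0) N2.N3=(alive,v0)
Op 5: N1 marks N0=alive -> (alive,v1)
Op 6: gossip N3<->N0 -> N3.N0=(alive,v0) N3.N1=(dead,v1) N3.N2=(alive,v0) N3.N3=(alive,v0) | N0.N0=(alive,v0) N0.N1=(dead,v1) N0.N2=(alive,v0) N0.N3=(alive,v0)
Op 7: gossip N2<->N3 -> N2.N0=(alive,v0) N2.N1=(dead,v1) N2.N2=(alive,v0) N2.N3=(alive,v0) | N3.N0=(alive,v0) N3.N1=(dead,v1) N3.N2=(alive,v0) N3.N3=(alive,v0)
Op 8: gossip N3<->N1 -> N3.N0=(alive,v1) N3.N1=(dead,v1) N3.N2=(alive,v0) N3.N3=(alive,v0) | N1.N0=(alive,v1) N1.N1=(dead,v1) N1.N2=(alive,v0) N1.N3=(alive,v0)
Op 9: gossip N2<->N3 -> N2.N0=(alive,v1) N2.N1=(dead,v1) N2.N2=(alive,v0) N2.N3=(alive,v0) | N3.N0=(alive,v1) N3.N1=(dead,v1) N3.N2=(alive,v0) N3.N3=(alive,v0)
Op 10: N0 marks N0=alive -> (alive,v1)
Op 11: gossip N1<->N0 -> N1.N0=(alive,v1) N1.N1=(dead,v1) N1.N2=(alive,v0) N1.N3=(alive,v0) | N0.N0=(alive,v1) N0.N1=(dead,v1) N0.N2=(alive,v0) N0.N3=(alive,v0)
Op 12: N1 marks N0=dead -> (dead,v2)

Answer: N0=alive,1 N1=dead,1 N2=alive,0 N3=alive,0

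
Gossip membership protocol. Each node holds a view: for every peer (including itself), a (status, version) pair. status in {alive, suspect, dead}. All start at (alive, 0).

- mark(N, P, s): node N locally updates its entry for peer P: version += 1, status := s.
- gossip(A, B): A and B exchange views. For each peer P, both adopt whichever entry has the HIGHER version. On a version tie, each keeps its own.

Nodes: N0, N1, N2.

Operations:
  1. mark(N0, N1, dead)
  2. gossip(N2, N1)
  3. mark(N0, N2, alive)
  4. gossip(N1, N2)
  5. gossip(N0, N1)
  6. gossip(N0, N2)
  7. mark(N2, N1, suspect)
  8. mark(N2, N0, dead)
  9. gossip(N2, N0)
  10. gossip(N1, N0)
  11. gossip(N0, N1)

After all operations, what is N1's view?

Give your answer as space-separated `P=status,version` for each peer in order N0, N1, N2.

Answer: N0=dead,1 N1=suspect,2 N2=alive,1

Derivation:
Op 1: N0 marks N1=dead -> (dead,v1)
Op 2: gossip N2<->N1 -> N2.N0=(alive,v0) N2.N1=(alive,v0) N2.N2=(alive,v0) | N1.N0=(alive,v0) N1.N1=(alive,v0) N1.N2=(alive,v0)
Op 3: N0 marks N2=alive -> (alive,v1)
Op 4: gossip N1<->N2 -> N1.N0=(alive,v0) N1.N1=(alive,v0) N1.N2=(alive,v0) | N2.N0=(alive,v0) N2.N1=(alive,v0) N2.N2=(alive,v0)
Op 5: gossip N0<->N1 -> N0.N0=(alive,v0) N0.N1=(dead,v1) N0.N2=(alive,v1) | N1.N0=(alive,v0) N1.N1=(dead,v1) N1.N2=(alive,v1)
Op 6: gossip N0<->N2 -> N0.N0=(alive,v0) N0.N1=(dead,v1) N0.N2=(alive,v1) | N2.N0=(alive,v0) N2.N1=(dead,v1) N2.N2=(alive,v1)
Op 7: N2 marks N1=suspect -> (suspect,v2)
Op 8: N2 marks N0=dead -> (dead,v1)
Op 9: gossip N2<->N0 -> N2.N0=(dead,v1) N2.N1=(suspect,v2) N2.N2=(alive,v1) | N0.N0=(dead,v1) N0.N1=(suspect,v2) N0.N2=(alive,v1)
Op 10: gossip N1<->N0 -> N1.N0=(dead,v1) N1.N1=(suspect,v2) N1.N2=(alive,v1) | N0.N0=(dead,v1) N0.N1=(suspect,v2) N0.N2=(alive,v1)
Op 11: gossip N0<->N1 -> N0.N0=(dead,v1) N0.N1=(suspect,v2) N0.N2=(alive,v1) | N1.N0=(dead,v1) N1.N1=(suspect,v2) N1.N2=(alive,v1)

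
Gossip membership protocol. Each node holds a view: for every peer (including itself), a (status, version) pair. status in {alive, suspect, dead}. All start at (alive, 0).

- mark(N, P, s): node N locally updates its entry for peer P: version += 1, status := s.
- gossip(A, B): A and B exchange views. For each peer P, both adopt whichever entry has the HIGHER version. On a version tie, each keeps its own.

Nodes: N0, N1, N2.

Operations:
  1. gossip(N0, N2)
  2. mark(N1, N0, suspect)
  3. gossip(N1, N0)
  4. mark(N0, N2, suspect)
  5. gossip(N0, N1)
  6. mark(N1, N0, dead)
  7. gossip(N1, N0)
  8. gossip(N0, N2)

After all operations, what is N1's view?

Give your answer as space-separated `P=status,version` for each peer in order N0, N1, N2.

Answer: N0=dead,2 N1=alive,0 N2=suspect,1

Derivation:
Op 1: gossip N0<->N2 -> N0.N0=(alive,v0) N0.N1=(alive,v0) N0.N2=(alive,v0) | N2.N0=(alive,v0) N2.N1=(alive,v0) N2.N2=(alive,v0)
Op 2: N1 marks N0=suspect -> (suspect,v1)
Op 3: gossip N1<->N0 -> N1.N0=(suspect,v1) N1.N1=(alive,v0) N1.N2=(alive,v0) | N0.N0=(suspect,v1) N0.N1=(alive,v0) N0.N2=(alive,v0)
Op 4: N0 marks N2=suspect -> (suspect,v1)
Op 5: gossip N0<->N1 -> N0.N0=(suspect,v1) N0.N1=(alive,v0) N0.N2=(suspect,v1) | N1.N0=(suspect,v1) N1.N1=(alive,v0) N1.N2=(suspect,v1)
Op 6: N1 marks N0=dead -> (dead,v2)
Op 7: gossip N1<->N0 -> N1.N0=(dead,v2) N1.N1=(alive,v0) N1.N2=(suspect,v1) | N0.N0=(dead,v2) N0.N1=(alive,v0) N0.N2=(suspect,v1)
Op 8: gossip N0<->N2 -> N0.N0=(dead,v2) N0.N1=(alive,v0) N0.N2=(suspect,v1) | N2.N0=(dead,v2) N2.N1=(alive,v0) N2.N2=(suspect,v1)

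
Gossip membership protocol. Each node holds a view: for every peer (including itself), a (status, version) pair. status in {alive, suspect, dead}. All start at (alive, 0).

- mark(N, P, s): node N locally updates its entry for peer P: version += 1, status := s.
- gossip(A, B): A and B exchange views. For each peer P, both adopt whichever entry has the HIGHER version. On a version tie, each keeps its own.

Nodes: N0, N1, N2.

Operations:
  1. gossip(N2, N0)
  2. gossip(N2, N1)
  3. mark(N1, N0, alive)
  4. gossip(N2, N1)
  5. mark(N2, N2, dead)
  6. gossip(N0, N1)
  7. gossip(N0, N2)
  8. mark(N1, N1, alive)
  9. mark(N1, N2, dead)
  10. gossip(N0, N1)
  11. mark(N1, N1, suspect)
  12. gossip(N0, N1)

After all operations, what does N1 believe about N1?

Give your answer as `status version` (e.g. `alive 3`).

Op 1: gossip N2<->N0 -> N2.N0=(alive,v0) N2.N1=(alive,v0) N2.N2=(alive,v0) | N0.N0=(alive,v0) N0.N1=(alive,v0) N0.N2=(alive,v0)
Op 2: gossip N2<->N1 -> N2.N0=(alive,v0) N2.N1=(alive,v0) N2.N2=(alive,v0) | N1.N0=(alive,v0) N1.N1=(alive,v0) N1.N2=(alive,v0)
Op 3: N1 marks N0=alive -> (alive,v1)
Op 4: gossip N2<->N1 -> N2.N0=(alive,v1) N2.N1=(alive,v0) N2.N2=(alive,v0) | N1.N0=(alive,v1) N1.N1=(alive,v0) N1.N2=(alive,v0)
Op 5: N2 marks N2=dead -> (dead,v1)
Op 6: gossip N0<->N1 -> N0.N0=(alive,v1) N0.N1=(alive,v0) N0.N2=(alive,v0) | N1.N0=(alive,v1) N1.N1=(alive,v0) N1.N2=(alive,v0)
Op 7: gossip N0<->N2 -> N0.N0=(alive,v1) N0.N1=(alive,v0) N0.N2=(dead,v1) | N2.N0=(alive,v1) N2.N1=(alive,v0) N2.N2=(dead,v1)
Op 8: N1 marks N1=alive -> (alive,v1)
Op 9: N1 marks N2=dead -> (dead,v1)
Op 10: gossip N0<->N1 -> N0.N0=(alive,v1) N0.N1=(alive,v1) N0.N2=(dead,v1) | N1.N0=(alive,v1) N1.N1=(alive,v1) N1.N2=(dead,v1)
Op 11: N1 marks N1=suspect -> (suspect,v2)
Op 12: gossip N0<->N1 -> N0.N0=(alive,v1) N0.N1=(suspect,v2) N0.N2=(dead,v1) | N1.N0=(alive,v1) N1.N1=(suspect,v2) N1.N2=(dead,v1)

Answer: suspect 2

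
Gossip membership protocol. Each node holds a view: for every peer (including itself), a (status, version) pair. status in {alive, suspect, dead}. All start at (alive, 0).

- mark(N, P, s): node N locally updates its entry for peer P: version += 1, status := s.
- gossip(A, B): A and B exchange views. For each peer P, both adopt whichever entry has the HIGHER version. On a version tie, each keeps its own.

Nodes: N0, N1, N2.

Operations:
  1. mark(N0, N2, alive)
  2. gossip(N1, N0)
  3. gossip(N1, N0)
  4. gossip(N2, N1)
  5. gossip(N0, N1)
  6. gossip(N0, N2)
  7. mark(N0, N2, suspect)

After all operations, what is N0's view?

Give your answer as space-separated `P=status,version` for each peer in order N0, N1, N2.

Answer: N0=alive,0 N1=alive,0 N2=suspect,2

Derivation:
Op 1: N0 marks N2=alive -> (alive,v1)
Op 2: gossip N1<->N0 -> N1.N0=(alive,v0) N1.N1=(alive,v0) N1.N2=(alive,v1) | N0.N0=(alive,v0) N0.N1=(alive,v0) N0.N2=(alive,v1)
Op 3: gossip N1<->N0 -> N1.N0=(alive,v0) N1.N1=(alive,v0) N1.N2=(alive,v1) | N0.N0=(alive,v0) N0.N1=(alive,v0) N0.N2=(alive,v1)
Op 4: gossip N2<->N1 -> N2.N0=(alive,v0) N2.N1=(alive,v0) N2.N2=(alive,v1) | N1.N0=(alive,v0) N1.N1=(alive,v0) N1.N2=(alive,v1)
Op 5: gossip N0<->N1 -> N0.N0=(alive,v0) N0.N1=(alive,v0) N0.N2=(alive,v1) | N1.N0=(alive,v0) N1.N1=(alive,v0) N1.N2=(alive,v1)
Op 6: gossip N0<->N2 -> N0.N0=(alive,v0) N0.N1=(alive,v0) N0.N2=(alive,v1) | N2.N0=(alive,v0) N2.N1=(alive,v0) N2.N2=(alive,v1)
Op 7: N0 marks N2=suspect -> (suspect,v2)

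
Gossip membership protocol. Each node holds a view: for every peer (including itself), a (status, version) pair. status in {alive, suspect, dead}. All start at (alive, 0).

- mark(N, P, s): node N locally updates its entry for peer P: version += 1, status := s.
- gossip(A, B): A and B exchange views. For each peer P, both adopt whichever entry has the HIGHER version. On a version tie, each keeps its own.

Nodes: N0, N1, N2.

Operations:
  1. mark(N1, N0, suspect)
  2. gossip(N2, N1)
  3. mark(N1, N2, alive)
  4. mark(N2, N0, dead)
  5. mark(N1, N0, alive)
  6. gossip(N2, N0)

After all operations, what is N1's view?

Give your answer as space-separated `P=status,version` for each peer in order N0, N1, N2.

Answer: N0=alive,2 N1=alive,0 N2=alive,1

Derivation:
Op 1: N1 marks N0=suspect -> (suspect,v1)
Op 2: gossip N2<->N1 -> N2.N0=(suspect,v1) N2.N1=(alive,v0) N2.N2=(alive,v0) | N1.N0=(suspect,v1) N1.N1=(alive,v0) N1.N2=(alive,v0)
Op 3: N1 marks N2=alive -> (alive,v1)
Op 4: N2 marks N0=dead -> (dead,v2)
Op 5: N1 marks N0=alive -> (alive,v2)
Op 6: gossip N2<->N0 -> N2.N0=(dead,v2) N2.N1=(alive,v0) N2.N2=(alive,v0) | N0.N0=(dead,v2) N0.N1=(alive,v0) N0.N2=(alive,v0)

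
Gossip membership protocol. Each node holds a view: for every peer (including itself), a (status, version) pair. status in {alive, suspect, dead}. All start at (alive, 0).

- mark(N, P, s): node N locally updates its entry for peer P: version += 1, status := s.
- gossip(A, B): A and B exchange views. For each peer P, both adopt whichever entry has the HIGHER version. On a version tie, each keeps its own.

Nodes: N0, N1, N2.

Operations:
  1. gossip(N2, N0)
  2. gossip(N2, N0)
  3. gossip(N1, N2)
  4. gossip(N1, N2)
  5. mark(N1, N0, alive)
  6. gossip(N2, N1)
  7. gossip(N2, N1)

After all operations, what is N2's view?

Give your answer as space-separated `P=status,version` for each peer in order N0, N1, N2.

Answer: N0=alive,1 N1=alive,0 N2=alive,0

Derivation:
Op 1: gossip N2<->N0 -> N2.N0=(alive,v0) N2.N1=(alive,v0) N2.N2=(alive,v0) | N0.N0=(alive,v0) N0.N1=(alive,v0) N0.N2=(alive,v0)
Op 2: gossip N2<->N0 -> N2.N0=(alive,v0) N2.N1=(alive,v0) N2.N2=(alive,v0) | N0.N0=(alive,v0) N0.N1=(alive,v0) N0.N2=(alive,v0)
Op 3: gossip N1<->N2 -> N1.N0=(alive,v0) N1.N1=(alive,v0) N1.N2=(alive,v0) | N2.N0=(alive,v0) N2.N1=(alive,v0) N2.N2=(alive,v0)
Op 4: gossip N1<->N2 -> N1.N0=(alive,v0) N1.N1=(alive,v0) N1.N2=(alive,v0) | N2.N0=(alive,v0) N2.N1=(alive,v0) N2.N2=(alive,v0)
Op 5: N1 marks N0=alive -> (alive,v1)
Op 6: gossip N2<->N1 -> N2.N0=(alive,v1) N2.N1=(alive,v0) N2.N2=(alive,v0) | N1.N0=(alive,v1) N1.N1=(alive,v0) N1.N2=(alive,v0)
Op 7: gossip N2<->N1 -> N2.N0=(alive,v1) N2.N1=(alive,v0) N2.N2=(alive,v0) | N1.N0=(alive,v1) N1.N1=(alive,v0) N1.N2=(alive,v0)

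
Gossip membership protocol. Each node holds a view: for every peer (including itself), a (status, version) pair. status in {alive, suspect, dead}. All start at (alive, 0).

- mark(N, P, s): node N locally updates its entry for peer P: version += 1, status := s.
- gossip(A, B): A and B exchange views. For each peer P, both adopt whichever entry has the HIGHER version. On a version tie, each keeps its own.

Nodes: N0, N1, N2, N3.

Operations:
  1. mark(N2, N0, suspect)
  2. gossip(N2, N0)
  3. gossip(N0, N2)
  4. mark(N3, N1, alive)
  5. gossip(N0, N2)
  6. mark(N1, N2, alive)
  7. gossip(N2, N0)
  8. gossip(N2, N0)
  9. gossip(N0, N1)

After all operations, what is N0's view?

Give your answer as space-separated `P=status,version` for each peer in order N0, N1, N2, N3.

Op 1: N2 marks N0=suspect -> (suspect,v1)
Op 2: gossip N2<->N0 -> N2.N0=(suspect,v1) N2.N1=(alive,v0) N2.N2=(alive,v0) N2.N3=(alive,v0) | N0.N0=(suspect,v1) N0.N1=(alive,v0) N0.N2=(alive,v0) N0.N3=(alive,v0)
Op 3: gossip N0<->N2 -> N0.N0=(suspect,v1) N0.N1=(alive,v0) N0.N2=(alive,v0) N0.N3=(alive,v0) | N2.N0=(suspect,v1) N2.N1=(alive,v0) N2.N2=(alive,v0) N2.N3=(alive,v0)
Op 4: N3 marks N1=alive -> (alive,v1)
Op 5: gossip N0<->N2 -> N0.N0=(suspect,v1) N0.N1=(alive,v0) N0.N2=(alive,v0) N0.N3=(alive,v0) | N2.N0=(suspect,v1) N2.N1=(alive,v0) N2.N2=(alive,v0) N2.N3=(alive,v0)
Op 6: N1 marks N2=alive -> (alive,v1)
Op 7: gossip N2<->N0 -> N2.N0=(suspect,v1) N2.N1=(alive,v0) N2.N2=(alive,v0) N2.N3=(alive,v0) | N0.N0=(suspect,v1) N0.N1=(alive,v0) N0.N2=(alive,v0) N0.N3=(alive,v0)
Op 8: gossip N2<->N0 -> N2.N0=(suspect,v1) N2.N1=(alive,v0) N2.N2=(alive,v0) N2.N3=(alive,v0) | N0.N0=(suspect,v1) N0.N1=(alive,v0) N0.N2=(alive,v0) N0.N3=(alive,v0)
Op 9: gossip N0<->N1 -> N0.N0=(suspect,v1) N0.N1=(alive,v0) N0.N2=(alive,v1) N0.N3=(alive,v0) | N1.N0=(suspect,v1) N1.N1=(alive,v0) N1.N2=(alive,v1) N1.N3=(alive,v0)

Answer: N0=suspect,1 N1=alive,0 N2=alive,1 N3=alive,0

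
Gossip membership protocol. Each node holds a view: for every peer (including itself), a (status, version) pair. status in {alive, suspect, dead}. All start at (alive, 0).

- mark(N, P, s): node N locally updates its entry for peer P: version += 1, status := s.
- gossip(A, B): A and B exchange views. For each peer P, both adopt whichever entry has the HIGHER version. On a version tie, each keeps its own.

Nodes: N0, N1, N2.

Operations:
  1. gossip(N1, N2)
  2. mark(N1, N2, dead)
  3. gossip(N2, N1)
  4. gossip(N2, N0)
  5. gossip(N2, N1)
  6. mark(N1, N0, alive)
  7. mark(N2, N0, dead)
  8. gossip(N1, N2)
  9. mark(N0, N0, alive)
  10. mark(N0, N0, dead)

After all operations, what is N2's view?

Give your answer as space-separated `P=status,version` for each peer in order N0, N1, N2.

Op 1: gossip N1<->N2 -> N1.N0=(alive,v0) N1.N1=(alive,v0) N1.N2=(alive,v0) | N2.N0=(alive,v0) N2.N1=(alive,v0) N2.N2=(alive,v0)
Op 2: N1 marks N2=dead -> (dead,v1)
Op 3: gossip N2<->N1 -> N2.N0=(alive,v0) N2.N1=(alive,v0) N2.N2=(dead,v1) | N1.N0=(alive,v0) N1.N1=(alive,v0) N1.N2=(dead,v1)
Op 4: gossip N2<->N0 -> N2.N0=(alive,v0) N2.N1=(alive,v0) N2.N2=(dead,v1) | N0.N0=(alive,v0) N0.N1=(alive,v0) N0.N2=(dead,v1)
Op 5: gossip N2<->N1 -> N2.N0=(alive,v0) N2.N1=(alive,v0) N2.N2=(dead,v1) | N1.N0=(alive,v0) N1.N1=(alive,v0) N1.N2=(dead,v1)
Op 6: N1 marks N0=alive -> (alive,v1)
Op 7: N2 marks N0=dead -> (dead,v1)
Op 8: gossip N1<->N2 -> N1.N0=(alive,v1) N1.N1=(alive,v0) N1.N2=(dead,v1) | N2.N0=(dead,v1) N2.N1=(alive,v0) N2.N2=(dead,v1)
Op 9: N0 marks N0=alive -> (alive,v1)
Op 10: N0 marks N0=dead -> (dead,v2)

Answer: N0=dead,1 N1=alive,0 N2=dead,1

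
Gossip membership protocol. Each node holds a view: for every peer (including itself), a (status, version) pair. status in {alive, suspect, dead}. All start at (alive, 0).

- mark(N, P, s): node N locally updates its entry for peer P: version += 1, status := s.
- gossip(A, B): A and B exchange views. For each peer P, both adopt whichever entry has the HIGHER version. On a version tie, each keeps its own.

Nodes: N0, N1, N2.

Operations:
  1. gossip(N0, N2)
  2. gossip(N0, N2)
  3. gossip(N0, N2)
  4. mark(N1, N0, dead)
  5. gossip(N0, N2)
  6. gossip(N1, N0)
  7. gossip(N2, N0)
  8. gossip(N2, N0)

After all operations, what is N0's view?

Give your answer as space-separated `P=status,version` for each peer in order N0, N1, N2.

Op 1: gossip N0<->N2 -> N0.N0=(alive,v0) N0.N1=(alive,v0) N0.N2=(alive,v0) | N2.N0=(alive,v0) N2.N1=(alive,v0) N2.N2=(alive,v0)
Op 2: gossip N0<->N2 -> N0.N0=(alive,v0) N0.N1=(alive,v0) N0.N2=(alive,v0) | N2.N0=(alive,v0) N2.N1=(alive,v0) N2.N2=(alive,v0)
Op 3: gossip N0<->N2 -> N0.N0=(alive,v0) N0.N1=(alive,v0) N0.N2=(alive,v0) | N2.N0=(alive,v0) N2.N1=(alive,v0) N2.N2=(alive,v0)
Op 4: N1 marks N0=dead -> (dead,v1)
Op 5: gossip N0<->N2 -> N0.N0=(alive,v0) N0.N1=(alive,v0) N0.N2=(alive,v0) | N2.N0=(alive,v0) N2.N1=(alive,v0) N2.N2=(alive,v0)
Op 6: gossip N1<->N0 -> N1.N0=(dead,v1) N1.N1=(alive,v0) N1.N2=(alive,v0) | N0.N0=(dead,v1) N0.N1=(alive,v0) N0.N2=(alive,v0)
Op 7: gossip N2<->N0 -> N2.N0=(dead,v1) N2.N1=(alive,v0) N2.N2=(alive,v0) | N0.N0=(dead,v1) N0.N1=(alive,v0) N0.N2=(alive,v0)
Op 8: gossip N2<->N0 -> N2.N0=(dead,v1) N2.N1=(alive,v0) N2.N2=(alive,v0) | N0.N0=(dead,v1) N0.N1=(alive,v0) N0.N2=(alive,v0)

Answer: N0=dead,1 N1=alive,0 N2=alive,0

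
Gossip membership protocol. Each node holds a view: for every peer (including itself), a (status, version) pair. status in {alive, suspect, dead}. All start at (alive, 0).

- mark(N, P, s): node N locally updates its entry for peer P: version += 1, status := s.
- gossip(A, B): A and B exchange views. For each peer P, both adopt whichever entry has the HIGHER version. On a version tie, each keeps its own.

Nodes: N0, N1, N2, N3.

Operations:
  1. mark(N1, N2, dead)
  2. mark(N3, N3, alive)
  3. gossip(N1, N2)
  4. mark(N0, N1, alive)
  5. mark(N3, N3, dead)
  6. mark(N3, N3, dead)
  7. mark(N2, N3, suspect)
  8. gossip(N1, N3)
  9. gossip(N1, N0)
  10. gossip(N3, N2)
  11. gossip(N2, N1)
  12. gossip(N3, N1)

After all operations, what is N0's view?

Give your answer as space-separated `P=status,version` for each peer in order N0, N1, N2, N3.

Answer: N0=alive,0 N1=alive,1 N2=dead,1 N3=dead,3

Derivation:
Op 1: N1 marks N2=dead -> (dead,v1)
Op 2: N3 marks N3=alive -> (alive,v1)
Op 3: gossip N1<->N2 -> N1.N0=(alive,v0) N1.N1=(alive,v0) N1.N2=(dead,v1) N1.N3=(alive,v0) | N2.N0=(alive,v0) N2.N1=(alive,v0) N2.N2=(dead,v1) N2.N3=(alive,v0)
Op 4: N0 marks N1=alive -> (alive,v1)
Op 5: N3 marks N3=dead -> (dead,v2)
Op 6: N3 marks N3=dead -> (dead,v3)
Op 7: N2 marks N3=suspect -> (suspect,v1)
Op 8: gossip N1<->N3 -> N1.N0=(alive,v0) N1.N1=(alive,v0) N1.N2=(dead,v1) N1.N3=(dead,v3) | N3.N0=(alive,v0) N3.N1=(alive,v0) N3.N2=(dead,v1) N3.N3=(dead,v3)
Op 9: gossip N1<->N0 -> N1.N0=(alive,v0) N1.N1=(alive,v1) N1.N2=(dead,v1) N1.N3=(dead,v3) | N0.N0=(alive,v0) N0.N1=(alive,v1) N0.N2=(dead,v1) N0.N3=(dead,v3)
Op 10: gossip N3<->N2 -> N3.N0=(alive,v0) N3.N1=(alive,v0) N3.N2=(dead,v1) N3.N3=(dead,v3) | N2.N0=(alive,v0) N2.N1=(alive,v0) N2.N2=(dead,v1) N2.N3=(dead,v3)
Op 11: gossip N2<->N1 -> N2.N0=(alive,v0) N2.N1=(alive,v1) N2.N2=(dead,v1) N2.N3=(dead,v3) | N1.N0=(alive,v0) N1.N1=(alive,v1) N1.N2=(dead,v1) N1.N3=(dead,v3)
Op 12: gossip N3<->N1 -> N3.N0=(alive,v0) N3.N1=(alive,v1) N3.N2=(dead,v1) N3.N3=(dead,v3) | N1.N0=(alive,v0) N1.N1=(alive,v1) N1.N2=(dead,v1) N1.N3=(dead,v3)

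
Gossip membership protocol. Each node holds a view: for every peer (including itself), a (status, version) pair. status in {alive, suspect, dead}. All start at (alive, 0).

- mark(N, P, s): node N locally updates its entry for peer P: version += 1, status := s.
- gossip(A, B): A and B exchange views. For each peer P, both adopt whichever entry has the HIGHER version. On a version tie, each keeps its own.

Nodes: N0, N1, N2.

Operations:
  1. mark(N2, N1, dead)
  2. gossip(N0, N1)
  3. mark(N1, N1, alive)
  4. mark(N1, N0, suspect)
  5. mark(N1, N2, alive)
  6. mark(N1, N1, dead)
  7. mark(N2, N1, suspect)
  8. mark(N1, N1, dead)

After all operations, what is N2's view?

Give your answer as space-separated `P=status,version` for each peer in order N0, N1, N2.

Op 1: N2 marks N1=dead -> (dead,v1)
Op 2: gossip N0<->N1 -> N0.N0=(alive,v0) N0.N1=(alive,v0) N0.N2=(alive,v0) | N1.N0=(alive,v0) N1.N1=(alive,v0) N1.N2=(alive,v0)
Op 3: N1 marks N1=alive -> (alive,v1)
Op 4: N1 marks N0=suspect -> (suspect,v1)
Op 5: N1 marks N2=alive -> (alive,v1)
Op 6: N1 marks N1=dead -> (dead,v2)
Op 7: N2 marks N1=suspect -> (suspect,v2)
Op 8: N1 marks N1=dead -> (dead,v3)

Answer: N0=alive,0 N1=suspect,2 N2=alive,0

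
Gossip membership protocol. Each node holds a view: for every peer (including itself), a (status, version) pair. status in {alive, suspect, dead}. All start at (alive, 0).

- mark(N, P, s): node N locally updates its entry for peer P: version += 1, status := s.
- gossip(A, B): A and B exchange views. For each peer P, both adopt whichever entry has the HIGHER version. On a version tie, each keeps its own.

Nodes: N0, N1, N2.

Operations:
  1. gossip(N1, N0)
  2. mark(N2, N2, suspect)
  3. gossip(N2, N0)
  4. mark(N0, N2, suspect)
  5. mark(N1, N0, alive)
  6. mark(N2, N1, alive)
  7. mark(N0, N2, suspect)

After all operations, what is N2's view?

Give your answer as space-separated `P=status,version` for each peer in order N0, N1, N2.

Answer: N0=alive,0 N1=alive,1 N2=suspect,1

Derivation:
Op 1: gossip N1<->N0 -> N1.N0=(alive,v0) N1.N1=(alive,v0) N1.N2=(alive,v0) | N0.N0=(alive,v0) N0.N1=(alive,v0) N0.N2=(alive,v0)
Op 2: N2 marks N2=suspect -> (suspect,v1)
Op 3: gossip N2<->N0 -> N2.N0=(alive,v0) N2.N1=(alive,v0) N2.N2=(suspect,v1) | N0.N0=(alive,v0) N0.N1=(alive,v0) N0.N2=(suspect,v1)
Op 4: N0 marks N2=suspect -> (suspect,v2)
Op 5: N1 marks N0=alive -> (alive,v1)
Op 6: N2 marks N1=alive -> (alive,v1)
Op 7: N0 marks N2=suspect -> (suspect,v3)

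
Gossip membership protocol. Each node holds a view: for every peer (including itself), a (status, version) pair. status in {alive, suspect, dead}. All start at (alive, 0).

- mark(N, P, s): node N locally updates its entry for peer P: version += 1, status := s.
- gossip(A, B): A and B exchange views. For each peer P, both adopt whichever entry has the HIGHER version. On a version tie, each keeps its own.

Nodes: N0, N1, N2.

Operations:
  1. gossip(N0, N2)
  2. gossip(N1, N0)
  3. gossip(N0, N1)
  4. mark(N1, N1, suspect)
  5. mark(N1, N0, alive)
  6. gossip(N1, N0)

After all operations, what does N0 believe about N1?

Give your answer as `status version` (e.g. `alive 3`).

Op 1: gossip N0<->N2 -> N0.N0=(alive,v0) N0.N1=(alive,v0) N0.N2=(alive,v0) | N2.N0=(alive,v0) N2.N1=(alive,v0) N2.N2=(alive,v0)
Op 2: gossip N1<->N0 -> N1.N0=(alive,v0) N1.N1=(alive,v0) N1.N2=(alive,v0) | N0.N0=(alive,v0) N0.N1=(alive,v0) N0.N2=(alive,v0)
Op 3: gossip N0<->N1 -> N0.N0=(alive,v0) N0.N1=(alive,v0) N0.N2=(alive,v0) | N1.N0=(alive,v0) N1.N1=(alive,v0) N1.N2=(alive,v0)
Op 4: N1 marks N1=suspect -> (suspect,v1)
Op 5: N1 marks N0=alive -> (alive,v1)
Op 6: gossip N1<->N0 -> N1.N0=(alive,v1) N1.N1=(suspect,v1) N1.N2=(alive,v0) | N0.N0=(alive,v1) N0.N1=(suspect,v1) N0.N2=(alive,v0)

Answer: suspect 1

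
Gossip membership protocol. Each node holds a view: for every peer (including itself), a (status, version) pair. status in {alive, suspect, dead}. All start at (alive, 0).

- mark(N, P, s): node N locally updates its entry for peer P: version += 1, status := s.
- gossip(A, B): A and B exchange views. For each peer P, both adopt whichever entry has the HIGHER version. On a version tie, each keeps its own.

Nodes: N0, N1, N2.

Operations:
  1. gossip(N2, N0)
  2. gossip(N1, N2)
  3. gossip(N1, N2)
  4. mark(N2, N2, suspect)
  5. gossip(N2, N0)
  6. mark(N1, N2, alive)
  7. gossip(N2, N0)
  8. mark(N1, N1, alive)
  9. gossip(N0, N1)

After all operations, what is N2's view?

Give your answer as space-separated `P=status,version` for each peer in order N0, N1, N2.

Answer: N0=alive,0 N1=alive,0 N2=suspect,1

Derivation:
Op 1: gossip N2<->N0 -> N2.N0=(alive,v0) N2.N1=(alive,v0) N2.N2=(alive,v0) | N0.N0=(alive,v0) N0.N1=(alive,v0) N0.N2=(alive,v0)
Op 2: gossip N1<->N2 -> N1.N0=(alive,v0) N1.N1=(alive,v0) N1.N2=(alive,v0) | N2.N0=(alive,v0) N2.N1=(alive,v0) N2.N2=(alive,v0)
Op 3: gossip N1<->N2 -> N1.N0=(alive,v0) N1.N1=(alive,v0) N1.N2=(alive,v0) | N2.N0=(alive,v0) N2.N1=(alive,v0) N2.N2=(alive,v0)
Op 4: N2 marks N2=suspect -> (suspect,v1)
Op 5: gossip N2<->N0 -> N2.N0=(alive,v0) N2.N1=(alive,v0) N2.N2=(suspect,v1) | N0.N0=(alive,v0) N0.N1=(alive,v0) N0.N2=(suspect,v1)
Op 6: N1 marks N2=alive -> (alive,v1)
Op 7: gossip N2<->N0 -> N2.N0=(alive,v0) N2.N1=(alive,v0) N2.N2=(suspect,v1) | N0.N0=(alive,v0) N0.N1=(alive,v0) N0.N2=(suspect,v1)
Op 8: N1 marks N1=alive -> (alive,v1)
Op 9: gossip N0<->N1 -> N0.N0=(alive,v0) N0.N1=(alive,v1) N0.N2=(suspect,v1) | N1.N0=(alive,v0) N1.N1=(alive,v1) N1.N2=(alive,v1)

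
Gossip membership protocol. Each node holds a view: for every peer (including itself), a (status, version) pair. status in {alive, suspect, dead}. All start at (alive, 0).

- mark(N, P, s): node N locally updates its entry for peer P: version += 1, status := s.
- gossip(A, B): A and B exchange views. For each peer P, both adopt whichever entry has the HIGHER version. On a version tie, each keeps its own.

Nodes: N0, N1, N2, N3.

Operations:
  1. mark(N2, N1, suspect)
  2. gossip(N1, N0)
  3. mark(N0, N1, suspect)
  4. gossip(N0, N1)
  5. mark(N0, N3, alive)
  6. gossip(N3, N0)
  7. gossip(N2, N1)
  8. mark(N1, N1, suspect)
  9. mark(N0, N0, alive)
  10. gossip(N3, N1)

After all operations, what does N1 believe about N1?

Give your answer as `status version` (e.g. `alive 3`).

Op 1: N2 marks N1=suspect -> (suspect,v1)
Op 2: gossip N1<->N0 -> N1.N0=(alive,v0) N1.N1=(alive,v0) N1.N2=(alive,v0) N1.N3=(alive,v0) | N0.N0=(alive,v0) N0.N1=(alive,v0) N0.N2=(alive,v0) N0.N3=(alive,v0)
Op 3: N0 marks N1=suspect -> (suspect,v1)
Op 4: gossip N0<->N1 -> N0.N0=(alive,v0) N0.N1=(suspect,v1) N0.N2=(alive,v0) N0.N3=(alive,v0) | N1.N0=(alive,v0) N1.N1=(suspect,v1) N1.N2=(alive,v0) N1.N3=(alive,v0)
Op 5: N0 marks N3=alive -> (alive,v1)
Op 6: gossip N3<->N0 -> N3.N0=(alive,v0) N3.N1=(suspect,v1) N3.N2=(alive,v0) N3.N3=(alive,v1) | N0.N0=(alive,v0) N0.N1=(suspect,v1) N0.N2=(alive,v0) N0.N3=(alive,v1)
Op 7: gossip N2<->N1 -> N2.N0=(alive,v0) N2.N1=(suspect,v1) N2.N2=(alive,v0) N2.N3=(alive,v0) | N1.N0=(alive,v0) N1.N1=(suspect,v1) N1.N2=(alive,v0) N1.N3=(alive,v0)
Op 8: N1 marks N1=suspect -> (suspect,v2)
Op 9: N0 marks N0=alive -> (alive,v1)
Op 10: gossip N3<->N1 -> N3.N0=(alive,v0) N3.N1=(suspect,v2) N3.N2=(alive,v0) N3.N3=(alive,v1) | N1.N0=(alive,v0) N1.N1=(suspect,v2) N1.N2=(alive,v0) N1.N3=(alive,v1)

Answer: suspect 2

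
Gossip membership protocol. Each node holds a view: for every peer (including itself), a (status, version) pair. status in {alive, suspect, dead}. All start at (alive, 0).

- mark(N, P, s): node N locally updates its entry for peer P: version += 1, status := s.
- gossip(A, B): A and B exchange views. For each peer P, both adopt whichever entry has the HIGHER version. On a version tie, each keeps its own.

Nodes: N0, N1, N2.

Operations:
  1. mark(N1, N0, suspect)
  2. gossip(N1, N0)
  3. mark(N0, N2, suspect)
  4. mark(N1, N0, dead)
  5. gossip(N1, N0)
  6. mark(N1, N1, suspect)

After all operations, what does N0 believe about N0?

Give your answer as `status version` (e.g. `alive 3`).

Answer: dead 2

Derivation:
Op 1: N1 marks N0=suspect -> (suspect,v1)
Op 2: gossip N1<->N0 -> N1.N0=(suspect,v1) N1.N1=(alive,v0) N1.N2=(alive,v0) | N0.N0=(suspect,v1) N0.N1=(alive,v0) N0.N2=(alive,v0)
Op 3: N0 marks N2=suspect -> (suspect,v1)
Op 4: N1 marks N0=dead -> (dead,v2)
Op 5: gossip N1<->N0 -> N1.N0=(dead,v2) N1.N1=(alive,v0) N1.N2=(suspect,v1) | N0.N0=(dead,v2) N0.N1=(alive,v0) N0.N2=(suspect,v1)
Op 6: N1 marks N1=suspect -> (suspect,v1)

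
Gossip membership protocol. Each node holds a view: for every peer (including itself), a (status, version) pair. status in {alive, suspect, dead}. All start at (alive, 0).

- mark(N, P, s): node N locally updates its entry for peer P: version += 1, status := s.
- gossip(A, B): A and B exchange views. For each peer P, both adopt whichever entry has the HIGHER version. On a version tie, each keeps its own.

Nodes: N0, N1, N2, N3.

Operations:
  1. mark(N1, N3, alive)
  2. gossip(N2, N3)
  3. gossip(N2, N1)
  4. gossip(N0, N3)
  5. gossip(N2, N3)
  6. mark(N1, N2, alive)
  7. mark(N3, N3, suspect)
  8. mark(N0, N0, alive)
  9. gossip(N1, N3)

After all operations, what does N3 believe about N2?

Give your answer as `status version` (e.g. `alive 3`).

Answer: alive 1

Derivation:
Op 1: N1 marks N3=alive -> (alive,v1)
Op 2: gossip N2<->N3 -> N2.N0=(alive,v0) N2.N1=(alive,v0) N2.N2=(alive,v0) N2.N3=(alive,v0) | N3.N0=(alive,v0) N3.N1=(alive,v0) N3.N2=(alive,v0) N3.N3=(alive,v0)
Op 3: gossip N2<->N1 -> N2.N0=(alive,v0) N2.N1=(alive,v0) N2.N2=(alive,v0) N2.N3=(alive,v1) | N1.N0=(alive,v0) N1.N1=(alive,v0) N1.N2=(alive,v0) N1.N3=(alive,v1)
Op 4: gossip N0<->N3 -> N0.N0=(alive,v0) N0.N1=(alive,v0) N0.N2=(alive,v0) N0.N3=(alive,v0) | N3.N0=(alive,v0) N3.N1=(alive,v0) N3.N2=(alive,v0) N3.N3=(alive,v0)
Op 5: gossip N2<->N3 -> N2.N0=(alive,v0) N2.N1=(alive,v0) N2.N2=(alive,v0) N2.N3=(alive,v1) | N3.N0=(alive,v0) N3.N1=(alive,v0) N3.N2=(alive,v0) N3.N3=(alive,v1)
Op 6: N1 marks N2=alive -> (alive,v1)
Op 7: N3 marks N3=suspect -> (suspect,v2)
Op 8: N0 marks N0=alive -> (alive,v1)
Op 9: gossip N1<->N3 -> N1.N0=(alive,v0) N1.N1=(alive,v0) N1.N2=(alive,v1) N1.N3=(suspect,v2) | N3.N0=(alive,v0) N3.N1=(alive,v0) N3.N2=(alive,v1) N3.N3=(suspect,v2)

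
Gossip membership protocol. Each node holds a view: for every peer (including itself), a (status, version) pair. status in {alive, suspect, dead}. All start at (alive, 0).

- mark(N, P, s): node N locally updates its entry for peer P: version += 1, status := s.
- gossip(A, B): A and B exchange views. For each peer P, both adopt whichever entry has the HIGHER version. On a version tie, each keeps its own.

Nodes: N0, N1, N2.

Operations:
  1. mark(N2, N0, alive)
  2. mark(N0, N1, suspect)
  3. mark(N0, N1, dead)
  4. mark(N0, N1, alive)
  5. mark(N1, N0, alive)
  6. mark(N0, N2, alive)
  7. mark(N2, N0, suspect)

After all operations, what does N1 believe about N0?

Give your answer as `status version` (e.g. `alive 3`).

Answer: alive 1

Derivation:
Op 1: N2 marks N0=alive -> (alive,v1)
Op 2: N0 marks N1=suspect -> (suspect,v1)
Op 3: N0 marks N1=dead -> (dead,v2)
Op 4: N0 marks N1=alive -> (alive,v3)
Op 5: N1 marks N0=alive -> (alive,v1)
Op 6: N0 marks N2=alive -> (alive,v1)
Op 7: N2 marks N0=suspect -> (suspect,v2)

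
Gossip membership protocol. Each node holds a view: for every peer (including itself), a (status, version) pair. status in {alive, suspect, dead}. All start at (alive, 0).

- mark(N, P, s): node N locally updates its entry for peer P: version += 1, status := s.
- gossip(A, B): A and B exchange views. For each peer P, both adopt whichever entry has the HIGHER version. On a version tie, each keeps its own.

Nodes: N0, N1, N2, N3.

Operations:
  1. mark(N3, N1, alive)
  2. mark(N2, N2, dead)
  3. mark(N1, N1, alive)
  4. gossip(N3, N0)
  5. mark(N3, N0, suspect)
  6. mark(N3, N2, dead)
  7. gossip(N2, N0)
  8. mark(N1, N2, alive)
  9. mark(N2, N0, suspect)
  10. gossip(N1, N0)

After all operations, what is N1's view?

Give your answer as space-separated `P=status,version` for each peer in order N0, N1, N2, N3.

Op 1: N3 marks N1=alive -> (alive,v1)
Op 2: N2 marks N2=dead -> (dead,v1)
Op 3: N1 marks N1=alive -> (alive,v1)
Op 4: gossip N3<->N0 -> N3.N0=(alive,v0) N3.N1=(alive,v1) N3.N2=(alive,v0) N3.N3=(alive,v0) | N0.N0=(alive,v0) N0.N1=(alive,v1) N0.N2=(alive,v0) N0.N3=(alive,v0)
Op 5: N3 marks N0=suspect -> (suspect,v1)
Op 6: N3 marks N2=dead -> (dead,v1)
Op 7: gossip N2<->N0 -> N2.N0=(alive,v0) N2.N1=(alive,v1) N2.N2=(dead,v1) N2.N3=(alive,v0) | N0.N0=(alive,v0) N0.N1=(alive,v1) N0.N2=(dead,v1) N0.N3=(alive,v0)
Op 8: N1 marks N2=alive -> (alive,v1)
Op 9: N2 marks N0=suspect -> (suspect,v1)
Op 10: gossip N1<->N0 -> N1.N0=(alive,v0) N1.N1=(alive,v1) N1.N2=(alive,v1) N1.N3=(alive,v0) | N0.N0=(alive,v0) N0.N1=(alive,v1) N0.N2=(dead,v1) N0.N3=(alive,v0)

Answer: N0=alive,0 N1=alive,1 N2=alive,1 N3=alive,0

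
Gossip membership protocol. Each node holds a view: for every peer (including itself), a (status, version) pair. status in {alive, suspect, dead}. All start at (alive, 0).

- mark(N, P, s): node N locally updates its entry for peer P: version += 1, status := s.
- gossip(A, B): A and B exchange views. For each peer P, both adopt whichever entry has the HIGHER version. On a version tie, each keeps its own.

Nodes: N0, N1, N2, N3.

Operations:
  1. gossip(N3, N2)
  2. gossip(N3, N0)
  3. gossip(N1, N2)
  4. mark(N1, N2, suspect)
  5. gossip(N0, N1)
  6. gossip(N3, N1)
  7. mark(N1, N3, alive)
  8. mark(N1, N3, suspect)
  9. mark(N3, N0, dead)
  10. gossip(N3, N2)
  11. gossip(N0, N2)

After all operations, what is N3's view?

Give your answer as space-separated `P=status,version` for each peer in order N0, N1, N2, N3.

Op 1: gossip N3<->N2 -> N3.N0=(alive,v0) N3.N1=(alive,v0) N3.N2=(alive,v0) N3.N3=(alive,v0) | N2.N0=(alive,v0) N2.N1=(alive,v0) N2.N2=(alive,v0) N2.N3=(alive,v0)
Op 2: gossip N3<->N0 -> N3.N0=(alive,v0) N3.N1=(alive,v0) N3.N2=(alive,v0) N3.N3=(alive,v0) | N0.N0=(alive,v0) N0.N1=(alive,v0) N0.N2=(alive,v0) N0.N3=(alive,v0)
Op 3: gossip N1<->N2 -> N1.N0=(alive,v0) N1.N1=(alive,v0) N1.N2=(alive,v0) N1.N3=(alive,v0) | N2.N0=(alive,v0) N2.N1=(alive,v0) N2.N2=(alive,v0) N2.N3=(alive,v0)
Op 4: N1 marks N2=suspect -> (suspect,v1)
Op 5: gossip N0<->N1 -> N0.N0=(alive,v0) N0.N1=(alive,v0) N0.N2=(suspect,v1) N0.N3=(alive,v0) | N1.N0=(alive,v0) N1.N1=(alive,v0) N1.N2=(suspect,v1) N1.N3=(alive,v0)
Op 6: gossip N3<->N1 -> N3.N0=(alive,v0) N3.N1=(alive,v0) N3.N2=(suspect,v1) N3.N3=(alive,v0) | N1.N0=(alive,v0) N1.N1=(alive,v0) N1.N2=(suspect,v1) N1.N3=(alive,v0)
Op 7: N1 marks N3=alive -> (alive,v1)
Op 8: N1 marks N3=suspect -> (suspect,v2)
Op 9: N3 marks N0=dead -> (dead,v1)
Op 10: gossip N3<->N2 -> N3.N0=(dead,v1) N3.N1=(alive,v0) N3.N2=(suspect,v1) N3.N3=(alive,v0) | N2.N0=(dead,v1) N2.N1=(alive,v0) N2.N2=(suspect,v1) N2.N3=(alive,v0)
Op 11: gossip N0<->N2 -> N0.N0=(dead,v1) N0.N1=(alive,v0) N0.N2=(suspect,v1) N0.N3=(alive,v0) | N2.N0=(dead,v1) N2.N1=(alive,v0) N2.N2=(suspect,v1) N2.N3=(alive,v0)

Answer: N0=dead,1 N1=alive,0 N2=suspect,1 N3=alive,0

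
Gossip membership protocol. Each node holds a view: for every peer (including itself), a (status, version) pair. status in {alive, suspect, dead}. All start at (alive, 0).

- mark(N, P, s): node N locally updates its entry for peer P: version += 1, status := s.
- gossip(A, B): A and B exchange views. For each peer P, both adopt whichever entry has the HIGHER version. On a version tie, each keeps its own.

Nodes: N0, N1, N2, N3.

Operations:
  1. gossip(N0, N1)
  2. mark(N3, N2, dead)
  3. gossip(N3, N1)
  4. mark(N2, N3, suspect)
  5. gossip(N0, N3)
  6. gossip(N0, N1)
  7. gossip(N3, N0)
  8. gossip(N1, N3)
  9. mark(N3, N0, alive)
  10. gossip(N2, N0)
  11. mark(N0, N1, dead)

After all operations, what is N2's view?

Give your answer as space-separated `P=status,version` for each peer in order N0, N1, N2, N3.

Answer: N0=alive,0 N1=alive,0 N2=dead,1 N3=suspect,1

Derivation:
Op 1: gossip N0<->N1 -> N0.N0=(alive,v0) N0.N1=(alive,v0) N0.N2=(alive,v0) N0.N3=(alive,v0) | N1.N0=(alive,v0) N1.N1=(alive,v0) N1.N2=(alive,v0) N1.N3=(alive,v0)
Op 2: N3 marks N2=dead -> (dead,v1)
Op 3: gossip N3<->N1 -> N3.N0=(alive,v0) N3.N1=(alive,v0) N3.N2=(dead,v1) N3.N3=(alive,v0) | N1.N0=(alive,v0) N1.N1=(alive,v0) N1.N2=(dead,v1) N1.N3=(alive,v0)
Op 4: N2 marks N3=suspect -> (suspect,v1)
Op 5: gossip N0<->N3 -> N0.N0=(alive,v0) N0.N1=(alive,v0) N0.N2=(dead,v1) N0.N3=(alive,v0) | N3.N0=(alive,v0) N3.N1=(alive,v0) N3.N2=(dead,v1) N3.N3=(alive,v0)
Op 6: gossip N0<->N1 -> N0.N0=(alive,v0) N0.N1=(alive,v0) N0.N2=(dead,v1) N0.N3=(alive,v0) | N1.N0=(alive,v0) N1.N1=(alive,v0) N1.N2=(dead,v1) N1.N3=(alive,v0)
Op 7: gossip N3<->N0 -> N3.N0=(alive,v0) N3.N1=(alive,v0) N3.N2=(dead,v1) N3.N3=(alive,v0) | N0.N0=(alive,v0) N0.N1=(alive,v0) N0.N2=(dead,v1) N0.N3=(alive,v0)
Op 8: gossip N1<->N3 -> N1.N0=(alive,v0) N1.N1=(alive,v0) N1.N2=(dead,v1) N1.N3=(alive,v0) | N3.N0=(alive,v0) N3.N1=(alive,v0) N3.N2=(dead,v1) N3.N3=(alive,v0)
Op 9: N3 marks N0=alive -> (alive,v1)
Op 10: gossip N2<->N0 -> N2.N0=(alive,v0) N2.N1=(alive,v0) N2.N2=(dead,v1) N2.N3=(suspect,v1) | N0.N0=(alive,v0) N0.N1=(alive,v0) N0.N2=(dead,v1) N0.N3=(suspect,v1)
Op 11: N0 marks N1=dead -> (dead,v1)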